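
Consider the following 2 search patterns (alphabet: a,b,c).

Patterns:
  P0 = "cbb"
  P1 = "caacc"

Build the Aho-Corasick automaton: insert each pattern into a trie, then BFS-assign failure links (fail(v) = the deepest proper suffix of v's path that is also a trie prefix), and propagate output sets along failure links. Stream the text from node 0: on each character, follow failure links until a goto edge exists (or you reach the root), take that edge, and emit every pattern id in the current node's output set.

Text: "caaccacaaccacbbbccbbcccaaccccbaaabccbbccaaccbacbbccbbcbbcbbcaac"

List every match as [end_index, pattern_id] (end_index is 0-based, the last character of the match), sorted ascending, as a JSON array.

Build automaton:
Trie (insert patterns):
  n0 'ε': c→1
  n1 'c': a→4 b→2
  n2 'cb': b→3
  n3 'cbb': ·  [P0 ends]
  n4 'ca': a→5
  n5 'caa': c→6
  n6 'caac': c→7
  n7 'caacc': ·  [P1 ends]

BFS fail/out derivation:
  fail(1) 'c': from fail(0)=0 chase 'c': 0 ⇒ 0;  out=∅∪out(0)=∅
  fail(2) 'cb': from fail(1)=0 chase 'b': 0 ⇒ 0;  out=∅∪out(0)=∅
  fail(4) 'ca': from fail(1)=0 chase 'a': 0 ⇒ 0;  out=∅∪out(0)=∅
  fail(3) 'cbb': from fail(2)=0 chase 'b': 0 ⇒ 0;  out={0}∪out(0)={0}
  fail(5) 'caa': from fail(4)=0 chase 'a': 0 ⇒ 0;  out=∅∪out(0)=∅
  fail(6) 'caac': from fail(5)=0 chase 'c': 0 ⇒ 1;  out=∅∪out(1)=∅
  fail(7) 'caacc': from fail(6)=1 chase 'c': 1→0 ⇒ 1;  out={1}∪out(1)={1}

Run:
i=0 'c': node 0→1
i=1 'a': node 1→4
i=2 'a': node 4→5
i=3 'c': node 5→6
i=4 'c': node 6→7  emit P1@[0:4]
i=5 'a': node 7→4 (fail-walked)
i=6 'c': node 4→1 (fail-walked)
i=7 'a': node 1→4
i=8 'a': node 4→5
i=9 'c': node 5→6
i=10 'c': node 6→7  emit P1@[6:10]
i=11 'a': node 7→4 (fail-walked)
i=12 'c': node 4→1 (fail-walked)
i=13 'b': node 1→2
i=14 'b': node 2→3  emit P0@[12:14]
i=15 'b': node 3→0 (fail-walked)
i=16 'c': node 0→1
i=17 'c': node 1→1 (fail-walked)
i=18 'b': node 1→2
i=19 'b': node 2→3  emit P0@[17:19]
i=20 'c': node 3→1 (fail-walked)
i=21 'c': node 1→1 (fail-walked)
i=22 'c': node 1→1 (fail-walked)
i=23 'a': node 1→4
i=24 'a': node 4→5
i=25 'c': node 5→6
i=26 'c': node 6→7  emit P1@[22:26]
i=27 'c': node 7→1 (fail-walked)
i=28 'c': node 1→1 (fail-walked)
i=29 'b': node 1→2
i=30 'a': node 2→0 (fail-walked)
i=31 'a': node 0→0
i=32 'a': node 0→0
i=33 'b': node 0→0
i=34 'c': node 0→1
i=35 'c': node 1→1 (fail-walked)
i=36 'b': node 1→2
i=37 'b': node 2→3  emit P0@[35:37]
i=38 'c': node 3→1 (fail-walked)
i=39 'c': node 1→1 (fail-walked)
i=40 'a': node 1→4
i=41 'a': node 4→5
i=42 'c': node 5→6
i=43 'c': node 6→7  emit P1@[39:43]
i=44 'b': node 7→2 (fail-walked)
i=45 'a': node 2→0 (fail-walked)
i=46 'c': node 0→1
i=47 'b': node 1→2
i=48 'b': node 2→3  emit P0@[46:48]
i=49 'c': node 3→1 (fail-walked)
i=50 'c': node 1→1 (fail-walked)
i=51 'b': node 1→2
i=52 'b': node 2→3  emit P0@[50:52]
i=53 'c': node 3→1 (fail-walked)
i=54 'b': node 1→2
i=55 'b': node 2→3  emit P0@[53:55]
i=56 'c': node 3→1 (fail-walked)
i=57 'b': node 1→2
i=58 'b': node 2→3  emit P0@[56:58]
i=59 'c': node 3→1 (fail-walked)
i=60 'a': node 1→4
i=61 'a': node 4→5
i=62 'c': node 5→6

All matches (sorted): [[4,1],[10,1],[14,0],[19,0],[26,1],[37,0],[43,1],[48,0],[52,0],[55,0],[58,0]]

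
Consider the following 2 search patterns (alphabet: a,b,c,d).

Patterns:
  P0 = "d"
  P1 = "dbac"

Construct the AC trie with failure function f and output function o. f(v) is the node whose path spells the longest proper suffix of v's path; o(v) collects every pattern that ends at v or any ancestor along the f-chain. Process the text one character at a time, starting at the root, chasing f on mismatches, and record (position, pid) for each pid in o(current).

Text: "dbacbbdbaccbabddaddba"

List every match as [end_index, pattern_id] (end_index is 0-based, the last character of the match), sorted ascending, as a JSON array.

Construct AC machine:
Trie (insert patterns):
  n0 'ε': d→1
  n1 'd': b→2  ←P0
  n2 'db': a→3
  n3 'dba': c→4
  n4 'dbac': ·  ←P1

BFS fail/out derivation:
  fail(1) 'd': from fail(0)=0 chase 'd': 0 ⇒ 0;  out={0}∪out(0)={0}
  fail(2) 'db': from fail(1)=0 chase 'b': 0 ⇒ 0;  out=∅∪out(0)=∅
  fail(3) 'dba': from fail(2)=0 chase 'a': 0 ⇒ 0;  out=∅∪out(0)=∅
  fail(4) 'dbac': from fail(3)=0 chase 'c': 0 ⇒ 0;  out={1}∪out(0)={1}

Text stream:
i=0 'd': node 0→1  → match P0@[0:0]
i=1 'b': node 1→2
i=2 'a': node 2→3
i=3 'c': node 3→4  → match P1@[0:3]
i=4 'b': node 4→0 (fail-walked)
i=5 'b': node 0→0
i=6 'd': node 0→1  → match P0@[6:6]
i=7 'b': node 1→2
i=8 'a': node 2→3
i=9 'c': node 3→4  → match P1@[6:9]
i=10 'c': node 4→0 (fail-walked)
i=11 'b': node 0→0
i=12 'a': node 0→0
i=13 'b': node 0→0
i=14 'd': node 0→1  → match P0@[14:14]
i=15 'd': node 1→1 (fail-walked)  → match P0@[15:15]
i=16 'a': node 1→0 (fail-walked)
i=17 'd': node 0→1  → match P0@[17:17]
i=18 'd': node 1→1 (fail-walked)  → match P0@[18:18]
i=19 'b': node 1→2
i=20 'a': node 2→3

All matches (sorted): [[0,0],[3,1],[6,0],[9,1],[14,0],[15,0],[17,0],[18,0]]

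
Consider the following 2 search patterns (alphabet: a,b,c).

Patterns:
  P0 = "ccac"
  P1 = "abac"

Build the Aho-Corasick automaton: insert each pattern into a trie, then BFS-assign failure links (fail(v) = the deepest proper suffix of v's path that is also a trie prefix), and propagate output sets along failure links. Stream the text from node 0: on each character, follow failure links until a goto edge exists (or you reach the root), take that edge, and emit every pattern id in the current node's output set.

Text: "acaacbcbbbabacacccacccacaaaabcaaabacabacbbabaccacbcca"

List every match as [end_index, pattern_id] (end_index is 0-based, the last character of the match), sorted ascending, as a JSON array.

Build automaton:
Trie nodes:
  n0 'ε': a→5 c→1
  n1 'c': c→2
  n2 'cc': a→3
  n3 'cca': c→4
  n4 'ccac': ·  ←P0
  n5 'a': b→6
  n6 'ab': a→7
  n7 'aba': c→8
  n8 'abac': ·  ←P1

Failure links (BFS by depth):
  n1('c'): parent n0 fail=0; on 'c' 0 → fail=0;  out ∅∪∅=∅
  n5('a'): parent n0 fail=0; on 'a' 0 → fail=0;  out ∅∪∅=∅
  n2('cc'): parent n1 fail=0; on 'c' 0 → fail=1;  out ∅∪∅=∅
  n6('ab'): parent n5 fail=0; on 'b' 0 → fail=0;  out ∅∪∅=∅
  n3('cca'): parent n2 fail=1; on 'a' 1→0 → fail=5;  out ∅∪∅=∅
  n7('aba'): parent n6 fail=0; on 'a' 0 → fail=5;  out ∅∪∅=∅
  n4('ccac'): parent n3 fail=5; on 'c' 5→0 → fail=1;  out {0}∪∅={0}
  n8('abac'): parent n7 fail=5; on 'c' 5→0 → fail=1;  out {1}∪∅={1}

Run:
i=0 'a': node 0→5
i=1 'c': node 5→1 (fail-walked)
i=2 'a': node 1→5 (fail-walked)
i=3 'a': node 5→5 (fail-walked)
i=4 'c': node 5→1 (fail-walked)
i=5 'b': node 1→0 (fail-walked)
i=6 'c': node 0→1
i=7 'b': node 1→0 (fail-walked)
i=8 'b': node 0→0
i=9 'b': node 0→0
i=10 'a': node 0→5
i=11 'b': node 5→6
i=12 'a': node 6→7
i=13 'c': node 7→8  → match P1@[10:13]
i=14 'a': node 8→5 (fail-walked)
i=15 'c': node 5→1 (fail-walked)
i=16 'c': node 1→2
i=17 'c': node 2→2 (fail-walked)
i=18 'a': node 2→3
i=19 'c': node 3→4  → match P0@[16:19]
i=20 'c': node 4→2 (fail-walked)
i=21 'c': node 2→2 (fail-walked)
i=22 'a': node 2→3
i=23 'c': node 3→4  → match P0@[20:23]
i=24 'a': node 4→5 (fail-walked)
i=25 'a': node 5→5 (fail-walked)
i=26 'a': node 5→5 (fail-walked)
i=27 'a': node 5→5 (fail-walked)
i=28 'b': node 5→6
i=29 'c': node 6→1 (fail-walked)
i=30 'a': node 1→5 (fail-walked)
i=31 'a': node 5→5 (fail-walked)
i=32 'a': node 5→5 (fail-walked)
i=33 'b': node 5→6
i=34 'a': node 6→7
i=35 'c': node 7→8  → match P1@[32:35]
i=36 'a': node 8→5 (fail-walked)
i=37 'b': node 5→6
i=38 'a': node 6→7
i=39 'c': node 7→8  → match P1@[36:39]
i=40 'b': node 8→0 (fail-walked)
i=41 'b': node 0→0
i=42 'a': node 0→5
i=43 'b': node 5→6
i=44 'a': node 6→7
i=45 'c': node 7→8  → match P1@[42:45]
i=46 'c': node 8→2 (fail-walked)
i=47 'a': node 2→3
i=48 'c': node 3→4  → match P0@[45:48]
i=49 'b': node 4→0 (fail-walked)
i=50 'c': node 0→1
i=51 'c': node 1→2
i=52 'a': node 2→3

All matches (sorted): [[13,1],[19,0],[23,0],[35,1],[39,1],[45,1],[48,0]]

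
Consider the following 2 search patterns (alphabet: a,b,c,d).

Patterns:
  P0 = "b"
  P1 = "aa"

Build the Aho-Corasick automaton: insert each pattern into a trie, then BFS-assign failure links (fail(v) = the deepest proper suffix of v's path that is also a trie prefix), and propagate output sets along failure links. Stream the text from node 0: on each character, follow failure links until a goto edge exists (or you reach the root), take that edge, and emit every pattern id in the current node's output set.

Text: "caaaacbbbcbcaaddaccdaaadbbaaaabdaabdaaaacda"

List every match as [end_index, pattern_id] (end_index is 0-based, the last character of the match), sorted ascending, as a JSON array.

Construct AC machine:
Trie (insert patterns):
  n0 'ε': a→2 b→1
  n1 'b': ·  [P0 ends]
  n2 'a': a→3
  n3 'aa': ·  [P1 ends]

BFS fail/out derivation:
  n1('b'): parent n0 fail=0; on 'b' 0 → fail=0;  out {0}∪∅={0}
  n2('a'): parent n0 fail=0; on 'a' 0 → fail=0;  out ∅∪∅=∅
  n3('aa'): parent n2 fail=0; on 'a' 0 → fail=2;  out {1}∪∅={1}

Scan:
[0] read 'c'  n0⇒n0
[1] read 'a'  n0⇒n2
[2] read 'a'  n2⇒n3  ** P1@[1:2]
[3] read 'a'  n3⇒n3 ·f  ** P1@[2:3]
[4] read 'a'  n3⇒n3 ·f  ** P1@[3:4]
[5] read 'c'  n3⇒n0 ·f
[6] read 'b'  n0⇒n1  ** P0@[6:6]
[7] read 'b'  n1⇒n1 ·f  ** P0@[7:7]
[8] read 'b'  n1⇒n1 ·f  ** P0@[8:8]
[9] read 'c'  n1⇒n0 ·f
[10] read 'b'  n0⇒n1  ** P0@[10:10]
[11] read 'c'  n1⇒n0 ·f
[12] read 'a'  n0⇒n2
[13] read 'a'  n2⇒n3  ** P1@[12:13]
[14] read 'd'  n3⇒n0 ·f
[15] read 'd'  n0⇒n0
[16] read 'a'  n0⇒n2
[17] read 'c'  n2⇒n0 ·f
[18] read 'c'  n0⇒n0
[19] read 'd'  n0⇒n0
[20] read 'a'  n0⇒n2
[21] read 'a'  n2⇒n3  ** P1@[20:21]
[22] read 'a'  n3⇒n3 ·f  ** P1@[21:22]
[23] read 'd'  n3⇒n0 ·f
[24] read 'b'  n0⇒n1  ** P0@[24:24]
[25] read 'b'  n1⇒n1 ·f  ** P0@[25:25]
[26] read 'a'  n1⇒n2 ·f
[27] read 'a'  n2⇒n3  ** P1@[26:27]
[28] read 'a'  n3⇒n3 ·f  ** P1@[27:28]
[29] read 'a'  n3⇒n3 ·f  ** P1@[28:29]
[30] read 'b'  n3⇒n1 ·f  ** P0@[30:30]
[31] read 'd'  n1⇒n0 ·f
[32] read 'a'  n0⇒n2
[33] read 'a'  n2⇒n3  ** P1@[32:33]
[34] read 'b'  n3⇒n1 ·f  ** P0@[34:34]
[35] read 'd'  n1⇒n0 ·f
[36] read 'a'  n0⇒n2
[37] read 'a'  n2⇒n3  ** P1@[36:37]
[38] read 'a'  n3⇒n3 ·f  ** P1@[37:38]
[39] read 'a'  n3⇒n3 ·f  ** P1@[38:39]
[40] read 'c'  n3⇒n0 ·f
[41] read 'd'  n0⇒n0
[42] read 'a'  n0⇒n2

Result: [[2,1],[3,1],[4,1],[6,0],[7,0],[8,0],[10,0],[13,1],[21,1],[22,1],[24,0],[25,0],[27,1],[28,1],[29,1],[30,0],[33,1],[34,0],[37,1],[38,1],[39,1]]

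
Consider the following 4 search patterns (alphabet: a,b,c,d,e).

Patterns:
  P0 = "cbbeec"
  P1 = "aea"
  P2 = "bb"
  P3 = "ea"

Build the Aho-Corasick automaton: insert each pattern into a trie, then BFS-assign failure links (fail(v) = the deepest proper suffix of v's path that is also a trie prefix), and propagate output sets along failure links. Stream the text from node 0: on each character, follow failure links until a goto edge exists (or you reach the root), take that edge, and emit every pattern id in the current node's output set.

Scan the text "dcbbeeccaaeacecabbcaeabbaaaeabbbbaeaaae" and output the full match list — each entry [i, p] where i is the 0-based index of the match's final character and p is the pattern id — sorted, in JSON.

Build automaton:
Trie (insert patterns):
  n0 'ε': a→7 b→10 c→1 e→12
  n1 'c': b→2
  n2 'cb': b→3
  n3 'cbb': e→4
  n4 'cbbe': e→5
  n5 'cbbee': c→6
  n6 'cbbeec': ·  [P0 ends]
  n7 'a': e→8
  n8 'ae': a→9
  n9 'aea': ·  [P1 ends]
  n10 'b': b→11
  n11 'bb': ·  [P2 ends]
  n12 'e': a→13
  n13 'ea': ·  [P3 ends]

BFS fail/out derivation:
  fail(1) 'c': from fail(0)=0 chase 'c': 0 ⇒ 0;  out=∅∪out(0)=∅
  fail(7) 'a': from fail(0)=0 chase 'a': 0 ⇒ 0;  out=∅∪out(0)=∅
  fail(10) 'b': from fail(0)=0 chase 'b': 0 ⇒ 0;  out=∅∪out(0)=∅
  fail(12) 'e': from fail(0)=0 chase 'e': 0 ⇒ 0;  out=∅∪out(0)=∅
  fail(2) 'cb': from fail(1)=0 chase 'b': 0 ⇒ 10;  out=∅∪out(10)=∅
  fail(8) 'ae': from fail(7)=0 chase 'e': 0 ⇒ 12;  out=∅∪out(12)=∅
  fail(11) 'bb': from fail(10)=0 chase 'b': 0 ⇒ 10;  out={2}∪out(10)={2}
  fail(13) 'ea': from fail(12)=0 chase 'a': 0 ⇒ 7;  out={3}∪out(7)={3}
  fail(3) 'cbb': from fail(2)=10 chase 'b': 10 ⇒ 11;  out=∅∪out(11)={2}
  fail(9) 'aea': from fail(8)=12 chase 'a': 12 ⇒ 13;  out={1}∪out(13)={1,3}
  fail(4) 'cbbe': from fail(3)=11 chase 'e': 11→10→0 ⇒ 12;  out=∅∪out(12)=∅
  fail(5) 'cbbee': from fail(4)=12 chase 'e': 12→0 ⇒ 12;  out=∅∪out(12)=∅
  fail(6) 'cbbeec': from fail(5)=12 chase 'c': 12→0 ⇒ 1;  out={0}∪out(1)={0}

Scan:
[0] read 'd'  n0⇒n0
[1] read 'c'  n0⇒n1
[2] read 'b'  n1⇒n2
[3] read 'b'  n2⇒n3  emit P2@[2:3]
[4] read 'e'  n3⇒n4
[5] read 'e'  n4⇒n5
[6] read 'c'  n5⇒n6  emit P0@[1:6]
[7] read 'c'  n6⇒n1 ·f
[8] read 'a'  n1⇒n7 ·f
[9] read 'a'  n7⇒n7 ·f
[10] read 'e'  n7⇒n8
[11] read 'a'  n8⇒n9  emit P1@[9:11],P3@[10:11]
[12] read 'c'  n9⇒n1 ·f
[13] read 'e'  n1⇒n12 ·f
[14] read 'c'  n12⇒n1 ·f
[15] read 'a'  n1⇒n7 ·f
[16] read 'b'  n7⇒n10 ·f
[17] read 'b'  n10⇒n11  emit P2@[16:17]
[18] read 'c'  n11⇒n1 ·f
[19] read 'a'  n1⇒n7 ·f
[20] read 'e'  n7⇒n8
[21] read 'a'  n8⇒n9  emit P1@[19:21],P3@[20:21]
[22] read 'b'  n9⇒n10 ·f
[23] read 'b'  n10⇒n11  emit P2@[22:23]
[24] read 'a'  n11⇒n7 ·f
[25] read 'a'  n7⇒n7 ·f
[26] read 'a'  n7⇒n7 ·f
[27] read 'e'  n7⇒n8
[28] read 'a'  n8⇒n9  emit P1@[26:28],P3@[27:28]
[29] read 'b'  n9⇒n10 ·f
[30] read 'b'  n10⇒n11  emit P2@[29:30]
[31] read 'b'  n11⇒n11 ·f  emit P2@[30:31]
[32] read 'b'  n11⇒n11 ·f  emit P2@[31:32]
[33] read 'a'  n11⇒n7 ·f
[34] read 'e'  n7⇒n8
[35] read 'a'  n8⇒n9  emit P1@[33:35],P3@[34:35]
[36] read 'a'  n9⇒n7 ·f
[37] read 'a'  n7⇒n7 ·f
[38] read 'e'  n7⇒n8

Matches: [[3,2],[6,0],[11,1],[11,3],[17,2],[21,1],[21,3],[23,2],[28,1],[28,3],[30,2],[31,2],[32,2],[35,1],[35,3]]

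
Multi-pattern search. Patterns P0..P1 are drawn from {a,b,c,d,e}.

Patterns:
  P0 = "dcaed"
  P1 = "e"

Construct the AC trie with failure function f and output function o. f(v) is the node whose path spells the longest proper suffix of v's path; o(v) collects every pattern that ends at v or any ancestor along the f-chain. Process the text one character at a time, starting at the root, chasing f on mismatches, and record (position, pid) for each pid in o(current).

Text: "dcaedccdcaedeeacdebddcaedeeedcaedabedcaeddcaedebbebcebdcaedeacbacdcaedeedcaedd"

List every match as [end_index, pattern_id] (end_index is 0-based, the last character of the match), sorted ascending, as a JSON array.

Construct AC machine:
Trie (insert patterns):
  n0 'ε': d→1 e→6
  n1 'd': c→2
  n2 'dc': a→3
  n3 'dca': e→4
  n4 'dcae': d→5
  n5 'dcaed': ·  ←P0
  n6 'e': ·  ←P1

BFS fail/out derivation:
  n1('d'): parent n0 fail=0; on 'd' 0 → fail=0;  out ∅∪∅=∅
  n6('e'): parent n0 fail=0; on 'e' 0 → fail=0;  out {1}∪∅={1}
  n2('dc'): parent n1 fail=0; on 'c' 0 → fail=0;  out ∅∪∅=∅
  n3('dca'): parent n2 fail=0; on 'a' 0 → fail=0;  out ∅∪∅=∅
  n4('dcae'): parent n3 fail=0; on 'e' 0 → fail=6;  out ∅∪{1}={1}
  n5('dcaed'): parent n4 fail=6; on 'd' 6→0 → fail=1;  out {0}∪∅={0}

Run:
i=0 'd': node 0→1
i=1 'c': node 1→2
i=2 'a': node 2→3
i=3 'e': node 3→4  emit P1@[3:3]
i=4 'd': node 4→5  emit P0@[0:4]
i=5 'c': node 5→2 ·f
i=6 'c': node 2→0 ·f
i=7 'd': node 0→1
i=8 'c': node 1→2
i=9 'a': node 2→3
i=10 'e': node 3→4  emit P1@[10:10]
i=11 'd': node 4→5  emit P0@[7:11]
i=12 'e': node 5→6 ·f  emit P1@[12:12]
i=13 'e': node 6→6 ·f  emit P1@[13:13]
i=14 'a': node 6→0 ·f
i=15 'c': node 0→0
i=16 'd': node 0→1
i=17 'e': node 1→6 ·f  emit P1@[17:17]
i=18 'b': node 6→0 ·f
i=19 'd': node 0→1
i=20 'd': node 1→1 ·f
i=21 'c': node 1→2
i=22 'a': node 2→3
i=23 'e': node 3→4  emit P1@[23:23]
i=24 'd': node 4→5  emit P0@[20:24]
i=25 'e': node 5→6 ·f  emit P1@[25:25]
i=26 'e': node 6→6 ·f  emit P1@[26:26]
i=27 'e': node 6→6 ·f  emit P1@[27:27]
i=28 'd': node 6→1 ·f
i=29 'c': node 1→2
i=30 'a': node 2→3
i=31 'e': node 3→4  emit P1@[31:31]
i=32 'd': node 4→5  emit P0@[28:32]
i=33 'a': node 5→0 ·f
i=34 'b': node 0→0
i=35 'e': node 0→6  emit P1@[35:35]
i=36 'd': node 6→1 ·f
i=37 'c': node 1→2
i=38 'a': node 2→3
i=39 'e': node 3→4  emit P1@[39:39]
i=40 'd': node 4→5  emit P0@[36:40]
i=41 'd': node 5→1 ·f
i=42 'c': node 1→2
i=43 'a': node 2→3
i=44 'e': node 3→4  emit P1@[44:44]
i=45 'd': node 4→5  emit P0@[41:45]
i=46 'e': node 5→6 ·f  emit P1@[46:46]
i=47 'b': node 6→0 ·f
i=48 'b': node 0→0
i=49 'e': node 0→6  emit P1@[49:49]
i=50 'b': node 6→0 ·f
i=51 'c': node 0→0
i=52 'e': node 0→6  emit P1@[52:52]
i=53 'b': node 6→0 ·f
i=54 'd': node 0→1
i=55 'c': node 1→2
i=56 'a': node 2→3
i=57 'e': node 3→4  emit P1@[57:57]
i=58 'd': node 4→5  emit P0@[54:58]
i=59 'e': node 5→6 ·f  emit P1@[59:59]
i=60 'a': node 6→0 ·f
i=61 'c': node 0→0
i=62 'b': node 0→0
i=63 'a': node 0→0
i=64 'c': node 0→0
i=65 'd': node 0→1
i=66 'c': node 1→2
i=67 'a': node 2→3
i=68 'e': node 3→4  emit P1@[68:68]
i=69 'd': node 4→5  emit P0@[65:69]
i=70 'e': node 5→6 ·f  emit P1@[70:70]
i=71 'e': node 6→6 ·f  emit P1@[71:71]
i=72 'd': node 6→1 ·f
i=73 'c': node 1→2
i=74 'a': node 2→3
i=75 'e': node 3→4  emit P1@[75:75]
i=76 'd': node 4→5  emit P0@[72:76]
i=77 'd': node 5→1 ·f

Matches: [[3,1],[4,0],[10,1],[11,0],[12,1],[13,1],[17,1],[23,1],[24,0],[25,1],[26,1],[27,1],[31,1],[32,0],[35,1],[39,1],[40,0],[44,1],[45,0],[46,1],[49,1],[52,1],[57,1],[58,0],[59,1],[68,1],[69,0],[70,1],[71,1],[75,1],[76,0]]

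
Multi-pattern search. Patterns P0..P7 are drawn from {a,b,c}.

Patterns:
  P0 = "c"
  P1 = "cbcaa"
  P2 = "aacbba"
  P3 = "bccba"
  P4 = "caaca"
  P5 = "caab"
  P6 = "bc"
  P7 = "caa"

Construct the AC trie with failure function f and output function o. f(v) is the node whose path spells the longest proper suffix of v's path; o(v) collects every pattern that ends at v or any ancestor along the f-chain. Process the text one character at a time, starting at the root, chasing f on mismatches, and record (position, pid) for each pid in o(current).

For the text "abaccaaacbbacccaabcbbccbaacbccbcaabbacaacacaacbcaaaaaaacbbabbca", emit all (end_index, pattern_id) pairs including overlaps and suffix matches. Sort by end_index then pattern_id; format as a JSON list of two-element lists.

Build:
Trie (insert patterns):
  0='ε' goto a→6 b→12 c→1
  1='c' goto a→17 b→2  ←P0
  2='cb' goto c→3
  3='cbc' goto a→4
  4='cbca' goto a→5
  5='cbcaa' goto ·  ←P1
  6='a' goto a→7
  7='aa' goto c→8
  8='aac' goto b→9
  9='aacb' goto b→10
  10='aacbb' goto a→11
  11='aacbba' goto ·  ←P2
  12='b' goto c→13
  13='bc' goto c→14  ←P6
  14='bcc' goto b→15
  15='bccb' goto a→16
  16='bccba' goto ·  ←P3
  17='ca' goto a→18
  18='caa' goto b→21 c→19  ←P7
  19='caac' goto a→20
  20='caaca' goto ·  ←P4
  21='caab' goto ·  ←P5

BFS fail/out derivation:
  fail(1) 'c': from fail(0)=0 chase 'c': 0 ⇒ 0;  out={0}∪out(0)={0}
  fail(6) 'a': from fail(0)=0 chase 'a': 0 ⇒ 0;  out=∅∪out(0)=∅
  fail(12) 'b': from fail(0)=0 chase 'b': 0 ⇒ 0;  out=∅∪out(0)=∅
  fail(2) 'cb': from fail(1)=0 chase 'b': 0 ⇒ 12;  out=∅∪out(12)=∅
  fail(7) 'aa': from fail(6)=0 chase 'a': 0 ⇒ 6;  out=∅∪out(6)=∅
  fail(13) 'bc': from fail(12)=0 chase 'c': 0 ⇒ 1;  out={6}∪out(1)={0,6}
  fail(17) 'ca': from fail(1)=0 chase 'a': 0 ⇒ 6;  out=∅∪out(6)=∅
  fail(3) 'cbc': from fail(2)=12 chase 'c': 12 ⇒ 13;  out=∅∪out(13)={0,6}
  fail(8) 'aac': from fail(7)=6 chase 'c': 6→0 ⇒ 1;  out=∅∪out(1)={0}
  fail(14) 'bcc': from fail(13)=1 chase 'c': 1→0 ⇒ 1;  out=∅∪out(1)={0}
  fail(18) 'caa': from fail(17)=6 chase 'a': 6 ⇒ 7;  out={7}∪out(7)={7}
  fail(4) 'cbca': from fail(3)=13 chase 'a': 13→1 ⇒ 17;  out=∅∪out(17)=∅
  fail(9) 'aacb': from fail(8)=1 chase 'b': 1 ⇒ 2;  out=∅∪out(2)=∅
  fail(15) 'bccb': from fail(14)=1 chase 'b': 1 ⇒ 2;  out=∅∪out(2)=∅
  fail(19) 'caac': from fail(18)=7 chase 'c': 7 ⇒ 8;  out=∅∪out(8)={0}
  fail(21) 'caab': from fail(18)=7 chase 'b': 7→6→0 ⇒ 12;  out={5}∪out(12)={5}
  fail(5) 'cbcaa': from fail(4)=17 chase 'a': 17 ⇒ 18;  out={1}∪out(18)={1,7}
  fail(10) 'aacbb': from fail(9)=2 chase 'b': 2→12→0 ⇒ 12;  out=∅∪out(12)=∅
  fail(16) 'bccba': from fail(15)=2 chase 'a': 2→12→0 ⇒ 6;  out={3}∪out(6)={3}
  fail(20) 'caaca': from fail(19)=8 chase 'a': 8→1 ⇒ 17;  out={4}∪out(17)={4}
  fail(11) 'aacbba': from fail(10)=12 chase 'a': 12→0 ⇒ 6;  out={2}∪out(6)={2}

Run:
[0] read 'a'  n0⇒n6
[1] read 'b'  n6⇒n12 (via fail)
[2] read 'a'  n12⇒n6 (via fail)
[3] read 'c'  n6⇒n1 (via fail)  ** P0@[3:3]
[4] read 'c'  n1⇒n1 (via fail)  ** P0@[4:4]
[5] read 'a'  n1⇒n17
[6] read 'a'  n17⇒n18  ** P7@[4:6]
[7] read 'a'  n18⇒n7 (via fail)
[8] read 'c'  n7⇒n8  ** P0@[8:8]
[9] read 'b'  n8⇒n9
[10] read 'b'  n9⇒n10
[11] read 'a'  n10⇒n11  ** P2@[6:11]
[12] read 'c'  n11⇒n1 (via fail)  ** P0@[12:12]
[13] read 'c'  n1⇒n1 (via fail)  ** P0@[13:13]
[14] read 'c'  n1⇒n1 (via fail)  ** P0@[14:14]
[15] read 'a'  n1⇒n17
[16] read 'a'  n17⇒n18  ** P7@[14:16]
[17] read 'b'  n18⇒n21  ** P5@[14:17]
[18] read 'c'  n21⇒n13 (via fail)  ** P0@[18:18],P6@[17:18]
[19] read 'b'  n13⇒n2 (via fail)
[20] read 'b'  n2⇒n12 (via fail)
[21] read 'c'  n12⇒n13  ** P0@[21:21],P6@[20:21]
[22] read 'c'  n13⇒n14  ** P0@[22:22]
[23] read 'b'  n14⇒n15
[24] read 'a'  n15⇒n16  ** P3@[20:24]
[25] read 'a'  n16⇒n7 (via fail)
[26] read 'c'  n7⇒n8  ** P0@[26:26]
[27] read 'b'  n8⇒n9
[28] read 'c'  n9⇒n3 (via fail)  ** P0@[28:28],P6@[27:28]
[29] read 'c'  n3⇒n14 (via fail)  ** P0@[29:29]
[30] read 'b'  n14⇒n15
[31] read 'c'  n15⇒n3 (via fail)  ** P0@[31:31],P6@[30:31]
[32] read 'a'  n3⇒n4
[33] read 'a'  n4⇒n5  ** P1@[29:33],P7@[31:33]
[34] read 'b'  n5⇒n21 (via fail)  ** P5@[31:34]
[35] read 'b'  n21⇒n12 (via fail)
[36] read 'a'  n12⇒n6 (via fail)
[37] read 'c'  n6⇒n1 (via fail)  ** P0@[37:37]
[38] read 'a'  n1⇒n17
[39] read 'a'  n17⇒n18  ** P7@[37:39]
[40] read 'c'  n18⇒n19  ** P0@[40:40]
[41] read 'a'  n19⇒n20  ** P4@[37:41]
[42] read 'c'  n20⇒n1 (via fail)  ** P0@[42:42]
[43] read 'a'  n1⇒n17
[44] read 'a'  n17⇒n18  ** P7@[42:44]
[45] read 'c'  n18⇒n19  ** P0@[45:45]
[46] read 'b'  n19⇒n9 (via fail)
[47] read 'c'  n9⇒n3 (via fail)  ** P0@[47:47],P6@[46:47]
[48] read 'a'  n3⇒n4
[49] read 'a'  n4⇒n5  ** P1@[45:49],P7@[47:49]
[50] read 'a'  n5⇒n7 (via fail)
[51] read 'a'  n7⇒n7 (via fail)
[52] read 'a'  n7⇒n7 (via fail)
[53] read 'a'  n7⇒n7 (via fail)
[54] read 'a'  n7⇒n7 (via fail)
[55] read 'c'  n7⇒n8  ** P0@[55:55]
[56] read 'b'  n8⇒n9
[57] read 'b'  n9⇒n10
[58] read 'a'  n10⇒n11  ** P2@[53:58]
[59] read 'b'  n11⇒n12 (via fail)
[60] read 'b'  n12⇒n12 (via fail)
[61] read 'c'  n12⇒n13  ** P0@[61:61],P6@[60:61]
[62] read 'a'  n13⇒n17 (via fail)

Matches: [[3,0],[4,0],[6,7],[8,0],[11,2],[12,0],[13,0],[14,0],[16,7],[17,5],[18,0],[18,6],[21,0],[21,6],[22,0],[24,3],[26,0],[28,0],[28,6],[29,0],[31,0],[31,6],[33,1],[33,7],[34,5],[37,0],[39,7],[40,0],[41,4],[42,0],[44,7],[45,0],[47,0],[47,6],[49,1],[49,7],[55,0],[58,2],[61,0],[61,6]]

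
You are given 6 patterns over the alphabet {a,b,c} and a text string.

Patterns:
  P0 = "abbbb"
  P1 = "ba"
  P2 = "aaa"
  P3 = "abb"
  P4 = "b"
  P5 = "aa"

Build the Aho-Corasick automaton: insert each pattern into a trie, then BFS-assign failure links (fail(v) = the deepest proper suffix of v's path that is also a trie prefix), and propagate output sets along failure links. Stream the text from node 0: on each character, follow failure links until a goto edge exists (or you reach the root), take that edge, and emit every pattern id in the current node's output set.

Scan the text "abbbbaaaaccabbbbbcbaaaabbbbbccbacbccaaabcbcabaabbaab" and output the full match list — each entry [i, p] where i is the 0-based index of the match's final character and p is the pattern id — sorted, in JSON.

Build:
Trie (insert patterns):
  0='ε' goto a→1 b→6
  1='a' goto a→8 b→2
  2='ab' goto b→3
  3='abb' goto b→4  ←P3
  4='abbb' goto b→5
  5='abbbb' goto ·  ←P0
  6='b' goto a→7  ←P4
  7='ba' goto ·  ←P1
  8='aa' goto a→9  ←P5
  9='aaa' goto ·  ←P2

BFS fail/out derivation:
  n1('a'): parent n0 fail=0; on 'a' 0 → fail=0;  out ∅∪∅=∅
  n6('b'): parent n0 fail=0; on 'b' 0 → fail=0;  out {4}∪∅={4}
  n2('ab'): parent n1 fail=0; on 'b' 0 → fail=6;  out ∅∪{4}={4}
  n7('ba'): parent n6 fail=0; on 'a' 0 → fail=1;  out {1}∪∅={1}
  n8('aa'): parent n1 fail=0; on 'a' 0 → fail=1;  out {5}∪∅={5}
  n3('abb'): parent n2 fail=6; on 'b' 6→0 → fail=6;  out {3}∪{4}={3,4}
  n9('aaa'): parent n8 fail=1; on 'a' 1 → fail=8;  out {2}∪{5}={2,5}
  n4('abbb'): parent n3 fail=6; on 'b' 6→0 → fail=6;  out ∅∪{4}={4}
  n5('abbbb'): parent n4 fail=6; on 'b' 6→0 → fail=6;  out {0}∪{4}={0,4}

Scan:
pos 0 'a': at 1
pos 1 'b': at 2  → match P4@[1:1]
pos 2 'b': at 3  → match P3@[0:2],P4@[2:2]
pos 3 'b': at 4  → match P4@[3:3]
pos 4 'b': at 5  → match P0@[0:4],P4@[4:4]
pos 5 'a': at 7 ·f  → match P1@[4:5]
pos 6 'a': at 8 ·f  → match P5@[5:6]
pos 7 'a': at 9  → match P2@[5:7],P5@[6:7]
pos 8 'a': at 9 ·f  → match P2@[6:8],P5@[7:8]
pos 9 'c': at 0 ·f
pos 10 'c': at 0
pos 11 'a': at 1
pos 12 'b': at 2  → match P4@[12:12]
pos 13 'b': at 3  → match P3@[11:13],P4@[13:13]
pos 14 'b': at 4  → match P4@[14:14]
pos 15 'b': at 5  → match P0@[11:15],P4@[15:15]
pos 16 'b': at 6 ·f  → match P4@[16:16]
pos 17 'c': at 0 ·f
pos 18 'b': at 6  → match P4@[18:18]
pos 19 'a': at 7  → match P1@[18:19]
pos 20 'a': at 8 ·f  → match P5@[19:20]
pos 21 'a': at 9  → match P2@[19:21],P5@[20:21]
pos 22 'a': at 9 ·f  → match P2@[20:22],P5@[21:22]
pos 23 'b': at 2 ·f  → match P4@[23:23]
pos 24 'b': at 3  → match P3@[22:24],P4@[24:24]
pos 25 'b': at 4  → match P4@[25:25]
pos 26 'b': at 5  → match P0@[22:26],P4@[26:26]
pos 27 'b': at 6 ·f  → match P4@[27:27]
pos 28 'c': at 0 ·f
pos 29 'c': at 0
pos 30 'b': at 6  → match P4@[30:30]
pos 31 'a': at 7  → match P1@[30:31]
pos 32 'c': at 0 ·f
pos 33 'b': at 6  → match P4@[33:33]
pos 34 'c': at 0 ·f
pos 35 'c': at 0
pos 36 'a': at 1
pos 37 'a': at 8  → match P5@[36:37]
pos 38 'a': at 9  → match P2@[36:38],P5@[37:38]
pos 39 'b': at 2 ·f  → match P4@[39:39]
pos 40 'c': at 0 ·f
pos 41 'b': at 6  → match P4@[41:41]
pos 42 'c': at 0 ·f
pos 43 'a': at 1
pos 44 'b': at 2  → match P4@[44:44]
pos 45 'a': at 7 ·f  → match P1@[44:45]
pos 46 'a': at 8 ·f  → match P5@[45:46]
pos 47 'b': at 2 ·f  → match P4@[47:47]
pos 48 'b': at 3  → match P3@[46:48],P4@[48:48]
pos 49 'a': at 7 ·f  → match P1@[48:49]
pos 50 'a': at 8 ·f  → match P5@[49:50]
pos 51 'b': at 2 ·f  → match P4@[51:51]

All matches (sorted): [[1,4],[2,3],[2,4],[3,4],[4,0],[4,4],[5,1],[6,5],[7,2],[7,5],[8,2],[8,5],[12,4],[13,3],[13,4],[14,4],[15,0],[15,4],[16,4],[18,4],[19,1],[20,5],[21,2],[21,5],[22,2],[22,5],[23,4],[24,3],[24,4],[25,4],[26,0],[26,4],[27,4],[30,4],[31,1],[33,4],[37,5],[38,2],[38,5],[39,4],[41,4],[44,4],[45,1],[46,5],[47,4],[48,3],[48,4],[49,1],[50,5],[51,4]]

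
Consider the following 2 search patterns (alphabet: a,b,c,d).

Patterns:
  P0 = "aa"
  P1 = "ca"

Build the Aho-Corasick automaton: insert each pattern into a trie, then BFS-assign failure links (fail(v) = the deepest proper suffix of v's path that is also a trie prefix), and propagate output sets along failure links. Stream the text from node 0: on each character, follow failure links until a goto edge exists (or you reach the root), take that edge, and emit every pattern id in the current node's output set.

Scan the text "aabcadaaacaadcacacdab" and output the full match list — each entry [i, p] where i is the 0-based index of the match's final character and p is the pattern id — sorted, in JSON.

Build:
Trie (insert patterns):
  n0 'ε': a→1 c→3
  n1 'a': a→2
  n2 'aa': ·  ←P0
  n3 'c': a→4
  n4 'ca': ·  ←P1

Failure links (BFS by depth):
  n1('a'): parent n0 fail=0; on 'a' 0 → fail=0;  out ∅∪∅=∅
  n3('c'): parent n0 fail=0; on 'c' 0 → fail=0;  out ∅∪∅=∅
  n2('aa'): parent n1 fail=0; on 'a' 0 → fail=1;  out {0}∪∅={0}
  n4('ca'): parent n3 fail=0; on 'a' 0 → fail=1;  out {1}∪∅={1}

Scan:
pos 0 'a': at 1
pos 1 'a': at 2  → match P0@[0:1]
pos 2 'b': at 0 (fail-walked)
pos 3 'c': at 3
pos 4 'a': at 4  → match P1@[3:4]
pos 5 'd': at 0 (fail-walked)
pos 6 'a': at 1
pos 7 'a': at 2  → match P0@[6:7]
pos 8 'a': at 2 (fail-walked)  → match P0@[7:8]
pos 9 'c': at 3 (fail-walked)
pos 10 'a': at 4  → match P1@[9:10]
pos 11 'a': at 2 (fail-walked)  → match P0@[10:11]
pos 12 'd': at 0 (fail-walked)
pos 13 'c': at 3
pos 14 'a': at 4  → match P1@[13:14]
pos 15 'c': at 3 (fail-walked)
pos 16 'a': at 4  → match P1@[15:16]
pos 17 'c': at 3 (fail-walked)
pos 18 'd': at 0 (fail-walked)
pos 19 'a': at 1
pos 20 'b': at 0 (fail-walked)

Result: [[1,0],[4,1],[7,0],[8,0],[10,1],[11,0],[14,1],[16,1]]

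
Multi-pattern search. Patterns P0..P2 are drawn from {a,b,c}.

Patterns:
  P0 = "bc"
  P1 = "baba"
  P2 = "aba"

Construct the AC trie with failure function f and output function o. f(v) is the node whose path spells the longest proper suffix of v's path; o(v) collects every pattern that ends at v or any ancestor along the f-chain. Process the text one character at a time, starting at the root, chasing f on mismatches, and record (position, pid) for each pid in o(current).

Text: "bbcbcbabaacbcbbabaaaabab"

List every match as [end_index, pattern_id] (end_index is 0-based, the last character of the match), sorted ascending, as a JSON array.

Construct AC machine:
Trie nodes:
  n0 'ε': a→6 b→1
  n1 'b': a→3 c→2
  n2 'bc': ·  ←P0
  n3 'ba': b→4
  n4 'bab': a→5
  n5 'baba': ·  ←P1
  n6 'a': b→7
  n7 'ab': a→8
  n8 'aba': ·  ←P2

BFS fail/out derivation:
  fail(1) 'b': from fail(0)=0 chase 'b': 0 ⇒ 0;  out=∅∪out(0)=∅
  fail(6) 'a': from fail(0)=0 chase 'a': 0 ⇒ 0;  out=∅∪out(0)=∅
  fail(2) 'bc': from fail(1)=0 chase 'c': 0 ⇒ 0;  out={0}∪out(0)={0}
  fail(3) 'ba': from fail(1)=0 chase 'a': 0 ⇒ 6;  out=∅∪out(6)=∅
  fail(7) 'ab': from fail(6)=0 chase 'b': 0 ⇒ 1;  out=∅∪out(1)=∅
  fail(4) 'bab': from fail(3)=6 chase 'b': 6 ⇒ 7;  out=∅∪out(7)=∅
  fail(8) 'aba': from fail(7)=1 chase 'a': 1 ⇒ 3;  out={2}∪out(3)={2}
  fail(5) 'baba': from fail(4)=7 chase 'a': 7 ⇒ 8;  out={1}∪out(8)={1,2}

Run:
[0] read 'b'  n0⇒n1
[1] read 'b'  n1⇒n1 (fail-walked)
[2] read 'c'  n1⇒n2  ** P0@[1:2]
[3] read 'b'  n2⇒n1 (fail-walked)
[4] read 'c'  n1⇒n2  ** P0@[3:4]
[5] read 'b'  n2⇒n1 (fail-walked)
[6] read 'a'  n1⇒n3
[7] read 'b'  n3⇒n4
[8] read 'a'  n4⇒n5  ** P1@[5:8],P2@[6:8]
[9] read 'a'  n5⇒n6 (fail-walked)
[10] read 'c'  n6⇒n0 (fail-walked)
[11] read 'b'  n0⇒n1
[12] read 'c'  n1⇒n2  ** P0@[11:12]
[13] read 'b'  n2⇒n1 (fail-walked)
[14] read 'b'  n1⇒n1 (fail-walked)
[15] read 'a'  n1⇒n3
[16] read 'b'  n3⇒n4
[17] read 'a'  n4⇒n5  ** P1@[14:17],P2@[15:17]
[18] read 'a'  n5⇒n6 (fail-walked)
[19] read 'a'  n6⇒n6 (fail-walked)
[20] read 'a'  n6⇒n6 (fail-walked)
[21] read 'b'  n6⇒n7
[22] read 'a'  n7⇒n8  ** P2@[20:22]
[23] read 'b'  n8⇒n4 (fail-walked)

All matches (sorted): [[2,0],[4,0],[8,1],[8,2],[12,0],[17,1],[17,2],[22,2]]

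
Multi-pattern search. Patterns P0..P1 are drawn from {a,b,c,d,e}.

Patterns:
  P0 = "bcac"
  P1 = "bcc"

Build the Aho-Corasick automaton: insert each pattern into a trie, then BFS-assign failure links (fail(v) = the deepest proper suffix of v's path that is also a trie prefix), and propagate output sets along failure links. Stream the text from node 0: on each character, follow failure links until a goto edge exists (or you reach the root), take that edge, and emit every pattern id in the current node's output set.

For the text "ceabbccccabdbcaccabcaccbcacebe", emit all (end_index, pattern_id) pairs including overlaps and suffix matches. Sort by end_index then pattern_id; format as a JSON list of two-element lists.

Construct AC machine:
Trie nodes:
  n0 'ε': b→1
  n1 'b': c→2
  n2 'bc': a→3 c→5
  n3 'bca': c→4
  n4 'bcac': ·  ←P0
  n5 'bcc': ·  ←P1

BFS fail/out derivation:
  n1('b'): parent n0 fail=0; on 'b' 0 → fail=0;  out ∅∪∅=∅
  n2('bc'): parent n1 fail=0; on 'c' 0 → fail=0;  out ∅∪∅=∅
  n3('bca'): parent n2 fail=0; on 'a' 0 → fail=0;  out ∅∪∅=∅
  n5('bcc'): parent n2 fail=0; on 'c' 0 → fail=0;  out {1}∪∅={1}
  n4('bcac'): parent n3 fail=0; on 'c' 0 → fail=0;  out {0}∪∅={0}

Text stream:
i=0 'c': node 0→0
i=1 'e': node 0→0
i=2 'a': node 0→0
i=3 'b': node 0→1
i=4 'b': node 1→1 (via fail)
i=5 'c': node 1→2
i=6 'c': node 2→5  ** P1@[4:6]
i=7 'c': node 5→0 (via fail)
i=8 'c': node 0→0
i=9 'a': node 0→0
i=10 'b': node 0→1
i=11 'd': node 1→0 (via fail)
i=12 'b': node 0→1
i=13 'c': node 1→2
i=14 'a': node 2→3
i=15 'c': node 3→4  ** P0@[12:15]
i=16 'c': node 4→0 (via fail)
i=17 'a': node 0→0
i=18 'b': node 0→1
i=19 'c': node 1→2
i=20 'a': node 2→3
i=21 'c': node 3→4  ** P0@[18:21]
i=22 'c': node 4→0 (via fail)
i=23 'b': node 0→1
i=24 'c': node 1→2
i=25 'a': node 2→3
i=26 'c': node 3→4  ** P0@[23:26]
i=27 'e': node 4→0 (via fail)
i=28 'b': node 0→1
i=29 'e': node 1→0 (via fail)

Result: [[6,1],[15,0],[21,0],[26,0]]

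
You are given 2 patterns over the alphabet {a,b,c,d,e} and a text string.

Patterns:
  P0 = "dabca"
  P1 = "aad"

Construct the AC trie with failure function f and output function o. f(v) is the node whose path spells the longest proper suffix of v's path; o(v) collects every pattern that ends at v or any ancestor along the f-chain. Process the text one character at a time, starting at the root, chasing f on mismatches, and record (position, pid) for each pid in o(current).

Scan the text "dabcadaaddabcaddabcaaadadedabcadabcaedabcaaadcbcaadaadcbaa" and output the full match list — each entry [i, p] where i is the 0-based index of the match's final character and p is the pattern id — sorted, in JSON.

Build automaton:
Trie (insert patterns):
  n0 'ε': a→6 d→1
  n1 'd': a→2
  n2 'da': b→3
  n3 'dab': c→4
  n4 'dabc': a→5
  n5 'dabca': ·  ←P0
  n6 'a': a→7
  n7 'aa': d→8
  n8 'aad': ·  ←P1

Failure links (BFS by depth):
  fail(1) 'd': from fail(0)=0 chase 'd': 0 ⇒ 0;  out=∅∪out(0)=∅
  fail(6) 'a': from fail(0)=0 chase 'a': 0 ⇒ 0;  out=∅∪out(0)=∅
  fail(2) 'da': from fail(1)=0 chase 'a': 0 ⇒ 6;  out=∅∪out(6)=∅
  fail(7) 'aa': from fail(6)=0 chase 'a': 0 ⇒ 6;  out=∅∪out(6)=∅
  fail(3) 'dab': from fail(2)=6 chase 'b': 6→0 ⇒ 0;  out=∅∪out(0)=∅
  fail(8) 'aad': from fail(7)=6 chase 'd': 6→0 ⇒ 1;  out={1}∪out(1)={1}
  fail(4) 'dabc': from fail(3)=0 chase 'c': 0 ⇒ 0;  out=∅∪out(0)=∅
  fail(5) 'dabca': from fail(4)=0 chase 'a': 0 ⇒ 6;  out={0}∪out(6)={0}

Text stream:
pos 0 'd': at 1
pos 1 'a': at 2
pos 2 'b': at 3
pos 3 'c': at 4
pos 4 'a': at 5  emit P0@[0:4]
pos 5 'd': at 1 (via fail)
pos 6 'a': at 2
pos 7 'a': at 7 (via fail)
pos 8 'd': at 8  emit P1@[6:8]
pos 9 'd': at 1 (via fail)
pos 10 'a': at 2
pos 11 'b': at 3
pos 12 'c': at 4
pos 13 'a': at 5  emit P0@[9:13]
pos 14 'd': at 1 (via fail)
pos 15 'd': at 1 (via fail)
pos 16 'a': at 2
pos 17 'b': at 3
pos 18 'c': at 4
pos 19 'a': at 5  emit P0@[15:19]
pos 20 'a': at 7 (via fail)
pos 21 'a': at 7 (via fail)
pos 22 'd': at 8  emit P1@[20:22]
pos 23 'a': at 2 (via fail)
pos 24 'd': at 1 (via fail)
pos 25 'e': at 0 (via fail)
pos 26 'd': at 1
pos 27 'a': at 2
pos 28 'b': at 3
pos 29 'c': at 4
pos 30 'a': at 5  emit P0@[26:30]
pos 31 'd': at 1 (via fail)
pos 32 'a': at 2
pos 33 'b': at 3
pos 34 'c': at 4
pos 35 'a': at 5  emit P0@[31:35]
pos 36 'e': at 0 (via fail)
pos 37 'd': at 1
pos 38 'a': at 2
pos 39 'b': at 3
pos 40 'c': at 4
pos 41 'a': at 5  emit P0@[37:41]
pos 42 'a': at 7 (via fail)
pos 43 'a': at 7 (via fail)
pos 44 'd': at 8  emit P1@[42:44]
pos 45 'c': at 0 (via fail)
pos 46 'b': at 0
pos 47 'c': at 0
pos 48 'a': at 6
pos 49 'a': at 7
pos 50 'd': at 8  emit P1@[48:50]
pos 51 'a': at 2 (via fail)
pos 52 'a': at 7 (via fail)
pos 53 'd': at 8  emit P1@[51:53]
pos 54 'c': at 0 (via fail)
pos 55 'b': at 0
pos 56 'a': at 6
pos 57 'a': at 7

Matches: [[4,0],[8,1],[13,0],[19,0],[22,1],[30,0],[35,0],[41,0],[44,1],[50,1],[53,1]]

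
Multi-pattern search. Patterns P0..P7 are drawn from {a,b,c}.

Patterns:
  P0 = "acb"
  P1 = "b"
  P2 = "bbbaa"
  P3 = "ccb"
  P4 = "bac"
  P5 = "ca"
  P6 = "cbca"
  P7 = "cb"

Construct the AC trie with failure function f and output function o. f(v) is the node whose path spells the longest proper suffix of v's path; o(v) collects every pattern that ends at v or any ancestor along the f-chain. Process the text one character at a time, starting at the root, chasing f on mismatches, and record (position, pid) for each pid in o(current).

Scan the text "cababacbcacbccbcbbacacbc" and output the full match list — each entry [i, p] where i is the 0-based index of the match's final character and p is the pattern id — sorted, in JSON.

Build:
Trie (insert patterns):
  n0 'ε': a→1 b→4 c→9
  n1 'a': c→2
  n2 'ac': b→3
  n3 'acb': ·  ←P0
  n4 'b': a→12 b→5  ←P1
  n5 'bb': b→6
  n6 'bbb': a→7
  n7 'bbba': a→8
  n8 'bbbaa': ·  ←P2
  n9 'c': a→14 b→15 c→10
  n10 'cc': b→11
  n11 'ccb': ·  ←P3
  n12 'ba': c→13
  n13 'bac': ·  ←P4
  n14 'ca': ·  ←P5
  n15 'cb': c→16  ←P7
  n16 'cbc': a→17
  n17 'cbca': ·  ←P6

BFS fail/out derivation:
  n1('a'): parent n0 fail=0; on 'a' 0 → fail=0;  out ∅∪∅=∅
  n4('b'): parent n0 fail=0; on 'b' 0 → fail=0;  out {1}∪∅={1}
  n9('c'): parent n0 fail=0; on 'c' 0 → fail=0;  out ∅∪∅=∅
  n2('ac'): parent n1 fail=0; on 'c' 0 → fail=9;  out ∅∪∅=∅
  n5('bb'): parent n4 fail=0; on 'b' 0 → fail=4;  out ∅∪{1}={1}
  n10('cc'): parent n9 fail=0; on 'c' 0 → fail=9;  out ∅∪∅=∅
  n12('ba'): parent n4 fail=0; on 'a' 0 → fail=1;  out ∅∪∅=∅
  n14('ca'): parent n9 fail=0; on 'a' 0 → fail=1;  out {5}∪∅={5}
  n15('cb'): parent n9 fail=0; on 'b' 0 → fail=4;  out {7}∪{1}={1,7}
  n3('acb'): parent n2 fail=9; on 'b' 9 → fail=15;  out {0}∪{1,7}={0,1,7}
  n6('bbb'): parent n5 fail=4; on 'b' 4 → fail=5;  out ∅∪{1}={1}
  n11('ccb'): parent n10 fail=9; on 'b' 9 → fail=15;  out {3}∪{1,7}={1,3,7}
  n13('bac'): parent n12 fail=1; on 'c' 1 → fail=2;  out {4}∪∅={4}
  n16('cbc'): parent n15 fail=4; on 'c' 4→0 → fail=9;  out ∅∪∅=∅
  n7('bbba'): parent n6 fail=5; on 'a' 5→4 → fail=12;  out ∅∪∅=∅
  n17('cbca'): parent n16 fail=9; on 'a' 9 → fail=14;  out {6}∪{5}={5,6}
  n8('bbbaa'): parent n7 fail=12; on 'a' 12→1→0 → fail=1;  out {2}∪∅={2}

Run:
pos 0 'c': at 9
pos 1 'a': at 14  → match P5@[0:1]
pos 2 'b': at 4 (via fail)  → match P1@[2:2]
pos 3 'a': at 12
pos 4 'b': at 4 (via fail)  → match P1@[4:4]
pos 5 'a': at 12
pos 6 'c': at 13  → match P4@[4:6]
pos 7 'b': at 3 (via fail)  → match P0@[5:7],P1@[7:7],P7@[6:7]
pos 8 'c': at 16 (via fail)
pos 9 'a': at 17  → match P5@[8:9],P6@[6:9]
pos 10 'c': at 2 (via fail)
pos 11 'b': at 3  → match P0@[9:11],P1@[11:11],P7@[10:11]
pos 12 'c': at 16 (via fail)
pos 13 'c': at 10 (via fail)
pos 14 'b': at 11  → match P1@[14:14],P3@[12:14],P7@[13:14]
pos 15 'c': at 16 (via fail)
pos 16 'b': at 15 (via fail)  → match P1@[16:16],P7@[15:16]
pos 17 'b': at 5 (via fail)  → match P1@[17:17]
pos 18 'a': at 12 (via fail)
pos 19 'c': at 13  → match P4@[17:19]
pos 20 'a': at 14 (via fail)  → match P5@[19:20]
pos 21 'c': at 2 (via fail)
pos 22 'b': at 3  → match P0@[20:22],P1@[22:22],P7@[21:22]
pos 23 'c': at 16 (via fail)

All matches (sorted): [[1,5],[2,1],[4,1],[6,4],[7,0],[7,1],[7,7],[9,5],[9,6],[11,0],[11,1],[11,7],[14,1],[14,3],[14,7],[16,1],[16,7],[17,1],[19,4],[20,5],[22,0],[22,1],[22,7]]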